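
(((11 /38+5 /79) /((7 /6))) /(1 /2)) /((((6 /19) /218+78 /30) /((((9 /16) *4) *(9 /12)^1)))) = 46749555 /119173712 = 0.39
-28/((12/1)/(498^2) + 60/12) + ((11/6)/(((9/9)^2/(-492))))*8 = -7221.60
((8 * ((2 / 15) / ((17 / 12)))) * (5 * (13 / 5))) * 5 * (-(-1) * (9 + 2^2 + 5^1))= 14976 / 17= 880.94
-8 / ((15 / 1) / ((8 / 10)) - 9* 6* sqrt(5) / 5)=4000 / 6177 +768* sqrt(5) / 2059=1.48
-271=-271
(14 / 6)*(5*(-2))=-70 / 3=-23.33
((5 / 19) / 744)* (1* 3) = 0.00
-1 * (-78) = 78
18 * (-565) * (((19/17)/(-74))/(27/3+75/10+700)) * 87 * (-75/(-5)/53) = 252165150/47771921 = 5.28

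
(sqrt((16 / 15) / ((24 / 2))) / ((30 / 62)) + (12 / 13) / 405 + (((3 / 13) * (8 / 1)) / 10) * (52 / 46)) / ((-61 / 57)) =-1178 * sqrt(5) / 4575-161804 / 820755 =-0.77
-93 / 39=-31 / 13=-2.38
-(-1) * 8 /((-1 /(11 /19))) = -88 /19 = -4.63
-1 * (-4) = 4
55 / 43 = 1.28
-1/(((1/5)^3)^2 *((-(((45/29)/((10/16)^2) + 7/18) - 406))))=-40781250/1048277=-38.90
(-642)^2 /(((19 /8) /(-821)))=-2707093152 /19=-142478586.95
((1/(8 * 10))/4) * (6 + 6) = 3/80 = 0.04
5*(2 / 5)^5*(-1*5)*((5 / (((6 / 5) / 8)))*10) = -256 / 3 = -85.33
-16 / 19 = -0.84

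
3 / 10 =0.30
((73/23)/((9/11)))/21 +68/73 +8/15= 2617291/1586655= 1.65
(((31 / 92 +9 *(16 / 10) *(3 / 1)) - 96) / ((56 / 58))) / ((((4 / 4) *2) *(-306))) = 699857 / 7882560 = 0.09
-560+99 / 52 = -29021 / 52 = -558.10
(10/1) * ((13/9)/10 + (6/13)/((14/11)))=4153/819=5.07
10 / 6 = 1.67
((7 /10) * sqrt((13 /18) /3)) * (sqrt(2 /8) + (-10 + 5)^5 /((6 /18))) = -131243 * sqrt(78) /360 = -3219.74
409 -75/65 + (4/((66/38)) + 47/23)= 4067105/9867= 412.19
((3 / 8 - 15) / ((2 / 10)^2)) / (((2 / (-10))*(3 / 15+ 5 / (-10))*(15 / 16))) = -6500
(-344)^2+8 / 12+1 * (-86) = 354752 / 3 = 118250.67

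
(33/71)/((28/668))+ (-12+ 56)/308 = 5582/497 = 11.23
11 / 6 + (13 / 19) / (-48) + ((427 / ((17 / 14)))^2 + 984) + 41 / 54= 295665334987 / 2372112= 124642.23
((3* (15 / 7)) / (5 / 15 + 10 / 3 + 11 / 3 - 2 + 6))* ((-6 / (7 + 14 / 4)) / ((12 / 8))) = -180 / 833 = -0.22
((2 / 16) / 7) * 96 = 12 / 7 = 1.71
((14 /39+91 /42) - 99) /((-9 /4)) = 15050 /351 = 42.88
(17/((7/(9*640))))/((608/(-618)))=-1891080/133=-14218.65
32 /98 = 16 /49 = 0.33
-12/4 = -3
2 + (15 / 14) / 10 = 59 / 28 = 2.11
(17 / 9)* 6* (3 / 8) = 17 / 4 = 4.25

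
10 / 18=5 / 9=0.56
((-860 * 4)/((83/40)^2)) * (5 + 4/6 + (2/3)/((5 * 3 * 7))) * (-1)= 1967129600/434007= 4532.48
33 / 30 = 11 / 10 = 1.10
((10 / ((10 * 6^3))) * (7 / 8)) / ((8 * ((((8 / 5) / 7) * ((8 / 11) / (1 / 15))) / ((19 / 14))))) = 1463 / 5308416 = 0.00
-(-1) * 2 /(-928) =-1 /464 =-0.00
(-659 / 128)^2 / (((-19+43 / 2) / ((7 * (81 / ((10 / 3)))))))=738711981 / 409600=1803.50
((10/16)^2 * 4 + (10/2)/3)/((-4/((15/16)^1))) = -0.76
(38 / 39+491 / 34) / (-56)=-20441 / 74256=-0.28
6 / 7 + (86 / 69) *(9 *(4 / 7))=1170 / 161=7.27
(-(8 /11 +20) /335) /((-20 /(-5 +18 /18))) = -228 /18425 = -0.01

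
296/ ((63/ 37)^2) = 405224/ 3969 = 102.10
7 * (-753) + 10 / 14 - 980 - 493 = -47203 / 7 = -6743.29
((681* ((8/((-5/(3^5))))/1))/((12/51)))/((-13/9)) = 50637798/65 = 779043.05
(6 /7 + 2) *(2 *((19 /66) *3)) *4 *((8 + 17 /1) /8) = 61.69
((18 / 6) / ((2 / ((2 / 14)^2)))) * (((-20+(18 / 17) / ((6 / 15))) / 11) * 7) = -885 / 2618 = -0.34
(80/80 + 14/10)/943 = 12/4715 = 0.00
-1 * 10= -10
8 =8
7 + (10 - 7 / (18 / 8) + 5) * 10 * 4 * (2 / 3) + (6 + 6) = 9073 / 27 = 336.04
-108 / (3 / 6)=-216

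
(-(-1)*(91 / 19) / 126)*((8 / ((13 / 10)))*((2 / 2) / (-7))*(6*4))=-0.80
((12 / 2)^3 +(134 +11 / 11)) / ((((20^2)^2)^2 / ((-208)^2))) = 59319 / 100000000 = 0.00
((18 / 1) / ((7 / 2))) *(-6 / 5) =-216 / 35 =-6.17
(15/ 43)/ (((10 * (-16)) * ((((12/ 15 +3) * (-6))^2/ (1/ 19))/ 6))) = -25/ 18875968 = -0.00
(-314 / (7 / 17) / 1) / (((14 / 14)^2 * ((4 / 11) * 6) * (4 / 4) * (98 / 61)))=-1790899 / 8232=-217.55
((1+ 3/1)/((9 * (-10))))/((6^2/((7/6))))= -7/4860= -0.00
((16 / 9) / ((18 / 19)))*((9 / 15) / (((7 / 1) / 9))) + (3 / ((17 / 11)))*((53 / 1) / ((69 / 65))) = 4038407 / 41055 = 98.37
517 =517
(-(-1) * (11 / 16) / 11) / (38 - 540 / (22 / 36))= -11 / 148832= -0.00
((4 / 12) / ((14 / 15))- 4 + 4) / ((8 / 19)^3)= 34295 / 7168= 4.78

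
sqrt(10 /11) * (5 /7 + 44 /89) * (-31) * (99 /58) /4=-210087 * sqrt(110) /144536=-15.24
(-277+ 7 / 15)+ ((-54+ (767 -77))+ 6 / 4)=10829 / 30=360.97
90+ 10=100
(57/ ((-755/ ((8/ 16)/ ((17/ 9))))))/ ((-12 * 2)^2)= -0.00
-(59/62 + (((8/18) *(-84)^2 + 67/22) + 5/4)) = -4284661/1364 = -3141.25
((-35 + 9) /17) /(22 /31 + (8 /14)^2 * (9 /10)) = -98735 /64787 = -1.52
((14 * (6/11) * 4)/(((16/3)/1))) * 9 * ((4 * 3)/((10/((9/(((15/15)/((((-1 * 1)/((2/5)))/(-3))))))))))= 5103/11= 463.91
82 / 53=1.55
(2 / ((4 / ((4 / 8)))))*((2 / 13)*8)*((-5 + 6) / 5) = 4 / 65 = 0.06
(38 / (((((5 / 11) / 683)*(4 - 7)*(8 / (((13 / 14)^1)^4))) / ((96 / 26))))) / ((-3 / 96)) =2508921272 / 12005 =208989.69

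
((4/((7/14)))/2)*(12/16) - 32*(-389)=12451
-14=-14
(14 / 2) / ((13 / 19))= 133 / 13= 10.23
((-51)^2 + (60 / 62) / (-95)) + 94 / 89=136401853 / 52421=2602.05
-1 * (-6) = 6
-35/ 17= -2.06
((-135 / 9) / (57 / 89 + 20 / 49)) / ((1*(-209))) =65415 / 955757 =0.07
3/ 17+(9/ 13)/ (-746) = 28941/ 164866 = 0.18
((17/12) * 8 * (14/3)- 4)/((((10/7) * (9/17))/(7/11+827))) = 4333504/81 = 53500.05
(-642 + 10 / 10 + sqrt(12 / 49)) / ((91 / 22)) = -14102 / 91 + 44 * sqrt(3) / 637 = -154.85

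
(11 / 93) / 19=0.01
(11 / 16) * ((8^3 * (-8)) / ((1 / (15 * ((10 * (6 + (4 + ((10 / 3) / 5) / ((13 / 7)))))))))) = -56883200 / 13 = -4375630.77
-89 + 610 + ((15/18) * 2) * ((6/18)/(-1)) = 4684/9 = 520.44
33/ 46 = 0.72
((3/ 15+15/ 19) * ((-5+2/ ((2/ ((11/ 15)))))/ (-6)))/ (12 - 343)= -3008/ 1415025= -0.00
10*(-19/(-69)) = 190/69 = 2.75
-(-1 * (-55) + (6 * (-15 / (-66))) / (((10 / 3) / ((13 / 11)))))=-13427 / 242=-55.48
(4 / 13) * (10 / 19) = 40 / 247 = 0.16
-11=-11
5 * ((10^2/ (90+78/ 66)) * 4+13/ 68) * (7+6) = 1193855/ 4012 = 297.57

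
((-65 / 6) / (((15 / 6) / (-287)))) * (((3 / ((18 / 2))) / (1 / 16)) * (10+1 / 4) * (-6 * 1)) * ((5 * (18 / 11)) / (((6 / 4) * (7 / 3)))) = -10489440 / 11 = -953585.45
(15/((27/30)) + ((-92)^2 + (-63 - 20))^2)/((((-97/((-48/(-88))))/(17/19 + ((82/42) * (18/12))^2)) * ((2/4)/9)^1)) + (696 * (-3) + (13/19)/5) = -334469708136136/4966885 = -67339934.01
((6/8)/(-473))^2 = 9/3579664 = 0.00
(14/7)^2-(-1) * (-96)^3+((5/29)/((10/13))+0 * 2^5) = -51314443/58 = -884731.78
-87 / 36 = -29 / 12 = -2.42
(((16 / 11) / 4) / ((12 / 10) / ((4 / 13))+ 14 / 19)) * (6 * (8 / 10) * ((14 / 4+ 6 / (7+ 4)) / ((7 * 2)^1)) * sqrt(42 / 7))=81168 * sqrt(6) / 746207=0.27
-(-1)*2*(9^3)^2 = 1062882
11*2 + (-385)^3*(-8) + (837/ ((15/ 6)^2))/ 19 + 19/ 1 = 216853197823/ 475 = 456533048.05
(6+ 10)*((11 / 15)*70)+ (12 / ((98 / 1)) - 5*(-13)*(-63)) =-481211 / 147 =-3273.54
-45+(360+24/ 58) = 9147/ 29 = 315.41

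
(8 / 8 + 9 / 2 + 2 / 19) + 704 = 26965 / 38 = 709.61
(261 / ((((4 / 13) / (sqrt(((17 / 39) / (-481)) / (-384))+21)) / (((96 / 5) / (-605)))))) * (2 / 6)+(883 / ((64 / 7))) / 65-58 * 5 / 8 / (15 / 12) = -543507663 / 2516800-87 * sqrt(1258) / 223850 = -215.97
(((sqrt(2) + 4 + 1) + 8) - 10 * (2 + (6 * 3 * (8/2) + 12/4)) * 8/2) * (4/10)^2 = -12268/25 + 4 * sqrt(2)/25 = -490.49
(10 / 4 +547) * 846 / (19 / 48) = 22314096 / 19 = 1174426.11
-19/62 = -0.31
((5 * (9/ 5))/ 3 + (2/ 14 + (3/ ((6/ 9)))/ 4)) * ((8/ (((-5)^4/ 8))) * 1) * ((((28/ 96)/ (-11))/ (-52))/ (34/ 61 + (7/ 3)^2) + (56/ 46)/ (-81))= -0.01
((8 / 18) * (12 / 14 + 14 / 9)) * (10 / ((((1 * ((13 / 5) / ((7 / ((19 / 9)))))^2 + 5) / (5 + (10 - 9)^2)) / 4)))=12768000 / 278567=45.83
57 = 57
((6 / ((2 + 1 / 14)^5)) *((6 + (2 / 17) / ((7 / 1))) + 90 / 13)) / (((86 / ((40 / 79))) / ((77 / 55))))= 258387859968 / 15398478466813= 0.02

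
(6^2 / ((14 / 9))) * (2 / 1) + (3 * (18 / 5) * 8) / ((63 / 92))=6036 / 35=172.46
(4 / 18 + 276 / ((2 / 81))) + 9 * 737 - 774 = 153335 / 9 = 17037.22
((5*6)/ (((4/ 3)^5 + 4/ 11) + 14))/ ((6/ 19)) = 253935/ 49658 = 5.11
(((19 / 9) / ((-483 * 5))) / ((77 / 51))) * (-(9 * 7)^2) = 2907 / 1265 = 2.30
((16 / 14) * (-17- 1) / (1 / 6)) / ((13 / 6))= -56.97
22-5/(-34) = 22.15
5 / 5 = 1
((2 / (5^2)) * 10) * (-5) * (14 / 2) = -28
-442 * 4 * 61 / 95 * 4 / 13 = -33184 / 95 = -349.31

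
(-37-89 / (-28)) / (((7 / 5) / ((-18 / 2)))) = 42615 / 196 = 217.42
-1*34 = -34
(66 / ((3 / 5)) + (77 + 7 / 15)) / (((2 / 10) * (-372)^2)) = 703 / 103788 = 0.01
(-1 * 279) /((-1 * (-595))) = -279 /595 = -0.47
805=805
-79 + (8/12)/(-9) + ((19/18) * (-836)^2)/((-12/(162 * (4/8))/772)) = -103795493231/27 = -3844277527.07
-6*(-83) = 498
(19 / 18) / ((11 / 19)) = 361 / 198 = 1.82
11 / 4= 2.75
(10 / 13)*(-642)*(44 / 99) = -8560 / 39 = -219.49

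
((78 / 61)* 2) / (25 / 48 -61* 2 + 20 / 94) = -351936 / 16688197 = -0.02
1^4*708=708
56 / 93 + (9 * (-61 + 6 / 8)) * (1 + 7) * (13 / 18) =-291313 / 93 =-3132.40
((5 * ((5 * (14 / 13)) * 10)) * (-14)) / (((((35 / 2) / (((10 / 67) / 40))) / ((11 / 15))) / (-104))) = 12320 / 201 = 61.29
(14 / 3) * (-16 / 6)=-112 / 9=-12.44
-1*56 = -56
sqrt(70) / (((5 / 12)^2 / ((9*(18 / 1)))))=7807.04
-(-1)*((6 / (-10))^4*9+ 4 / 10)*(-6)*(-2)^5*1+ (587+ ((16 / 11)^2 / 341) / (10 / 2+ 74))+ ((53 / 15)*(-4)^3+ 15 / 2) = 8178981541277 / 12223571250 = 669.12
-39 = -39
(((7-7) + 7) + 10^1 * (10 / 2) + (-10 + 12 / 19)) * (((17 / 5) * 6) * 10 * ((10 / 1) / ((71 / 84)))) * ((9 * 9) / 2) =6280772400 / 1349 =4655872.79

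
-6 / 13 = -0.46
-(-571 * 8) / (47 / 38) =173584 / 47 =3693.28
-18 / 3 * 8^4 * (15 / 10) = -36864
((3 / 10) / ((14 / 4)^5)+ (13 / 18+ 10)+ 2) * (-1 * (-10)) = 19244879 / 151263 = 127.23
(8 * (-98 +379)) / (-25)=-2248 / 25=-89.92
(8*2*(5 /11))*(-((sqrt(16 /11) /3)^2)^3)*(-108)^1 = 1310720 /395307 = 3.32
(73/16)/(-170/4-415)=-73/7320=-0.01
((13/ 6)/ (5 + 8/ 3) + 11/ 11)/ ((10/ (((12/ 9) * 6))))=118/ 115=1.03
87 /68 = 1.28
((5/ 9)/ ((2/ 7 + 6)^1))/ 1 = 0.09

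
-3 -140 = -143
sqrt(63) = 3 * sqrt(7) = 7.94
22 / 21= 1.05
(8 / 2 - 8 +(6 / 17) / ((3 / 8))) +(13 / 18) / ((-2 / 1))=-2093 / 612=-3.42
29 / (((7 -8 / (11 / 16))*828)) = -319 / 42228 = -0.01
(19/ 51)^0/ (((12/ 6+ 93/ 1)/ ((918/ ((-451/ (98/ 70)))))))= -6426/ 214225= -0.03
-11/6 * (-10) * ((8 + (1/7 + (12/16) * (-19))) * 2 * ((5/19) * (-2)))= 825/7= 117.86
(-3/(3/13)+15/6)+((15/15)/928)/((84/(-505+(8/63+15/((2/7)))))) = -103187495/9821952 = -10.51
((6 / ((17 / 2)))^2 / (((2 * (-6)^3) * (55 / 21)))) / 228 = -7 / 3624060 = -0.00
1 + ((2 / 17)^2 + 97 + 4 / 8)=98.51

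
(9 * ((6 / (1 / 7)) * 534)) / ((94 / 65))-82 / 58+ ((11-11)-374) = 189733821 / 1363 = 139203.10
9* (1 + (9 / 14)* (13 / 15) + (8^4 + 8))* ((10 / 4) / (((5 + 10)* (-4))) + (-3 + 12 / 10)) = -190538907 / 2800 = -68049.61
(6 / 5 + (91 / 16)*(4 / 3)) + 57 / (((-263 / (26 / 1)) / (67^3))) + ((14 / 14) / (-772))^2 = -3984705421657619 / 2351156880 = -1694785.00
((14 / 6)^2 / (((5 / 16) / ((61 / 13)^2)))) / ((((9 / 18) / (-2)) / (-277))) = 3232328512 / 7605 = 425026.76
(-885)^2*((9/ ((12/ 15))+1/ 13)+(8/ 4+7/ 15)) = 561781185/ 52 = 10803484.33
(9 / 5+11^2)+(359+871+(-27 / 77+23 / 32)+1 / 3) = 50025413 / 36960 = 1353.50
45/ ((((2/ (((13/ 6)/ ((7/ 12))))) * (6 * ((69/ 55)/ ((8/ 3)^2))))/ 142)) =16244800/ 1449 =11211.04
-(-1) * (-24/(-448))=3/56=0.05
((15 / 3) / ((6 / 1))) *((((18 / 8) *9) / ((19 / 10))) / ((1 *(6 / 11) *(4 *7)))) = 2475 / 4256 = 0.58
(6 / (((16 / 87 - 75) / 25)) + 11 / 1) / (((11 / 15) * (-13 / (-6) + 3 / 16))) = 42155280 / 8090687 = 5.21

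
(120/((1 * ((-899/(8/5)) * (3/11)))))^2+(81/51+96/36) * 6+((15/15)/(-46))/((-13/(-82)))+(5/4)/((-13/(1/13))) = 5553731338889/213620455516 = 26.00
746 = 746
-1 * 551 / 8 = -551 / 8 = -68.88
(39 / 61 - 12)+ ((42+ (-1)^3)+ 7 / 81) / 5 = -77657 / 24705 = -3.14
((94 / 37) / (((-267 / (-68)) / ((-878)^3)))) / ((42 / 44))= -95179407038848 / 207459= -458786589.34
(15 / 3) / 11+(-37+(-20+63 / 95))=-58397 / 1045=-55.88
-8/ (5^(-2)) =-200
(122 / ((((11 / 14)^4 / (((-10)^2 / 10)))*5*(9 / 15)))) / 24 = 5858440 / 131769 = 44.46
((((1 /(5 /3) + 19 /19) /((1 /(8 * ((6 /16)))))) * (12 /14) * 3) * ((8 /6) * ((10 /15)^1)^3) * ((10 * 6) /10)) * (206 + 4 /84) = 4430848 /735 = 6028.36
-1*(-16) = 16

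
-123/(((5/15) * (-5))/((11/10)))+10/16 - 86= -839/200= -4.20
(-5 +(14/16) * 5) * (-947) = 4735/8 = 591.88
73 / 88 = 0.83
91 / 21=13 / 3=4.33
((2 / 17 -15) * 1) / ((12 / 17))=-253 / 12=-21.08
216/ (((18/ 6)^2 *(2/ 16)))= 192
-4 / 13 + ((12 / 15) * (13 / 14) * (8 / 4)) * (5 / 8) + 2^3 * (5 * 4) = 29233 / 182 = 160.62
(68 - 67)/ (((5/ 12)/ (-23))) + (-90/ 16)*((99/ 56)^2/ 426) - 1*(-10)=-805859171/ 17812480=-45.24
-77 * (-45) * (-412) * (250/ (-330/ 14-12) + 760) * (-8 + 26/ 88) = 687391774650/ 83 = 8281828610.24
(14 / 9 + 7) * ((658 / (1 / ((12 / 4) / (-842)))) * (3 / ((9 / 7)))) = -177331 / 3789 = -46.80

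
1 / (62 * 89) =1 / 5518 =0.00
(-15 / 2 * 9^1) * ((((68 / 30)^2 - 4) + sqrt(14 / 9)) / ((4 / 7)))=-315 * sqrt(14) / 8 - 672 / 5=-281.73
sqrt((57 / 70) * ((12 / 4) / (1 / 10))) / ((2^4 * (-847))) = -3 * sqrt(133) / 94864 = -0.00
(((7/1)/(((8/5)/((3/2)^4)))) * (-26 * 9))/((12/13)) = -5614.63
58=58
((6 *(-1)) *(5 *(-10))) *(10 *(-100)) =-300000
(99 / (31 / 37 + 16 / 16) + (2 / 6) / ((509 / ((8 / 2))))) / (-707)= -5593673 / 73412052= -0.08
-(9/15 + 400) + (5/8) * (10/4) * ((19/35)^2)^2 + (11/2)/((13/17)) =-4910079547/12485200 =-393.27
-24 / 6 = -4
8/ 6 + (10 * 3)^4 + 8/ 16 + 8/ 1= 4860059/ 6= 810009.83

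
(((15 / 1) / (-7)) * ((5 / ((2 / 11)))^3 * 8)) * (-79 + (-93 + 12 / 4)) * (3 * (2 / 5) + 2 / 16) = 4470662625 / 56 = 79833261.16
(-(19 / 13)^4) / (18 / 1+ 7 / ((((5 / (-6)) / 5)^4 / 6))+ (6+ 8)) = -130321 / 1555546304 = -0.00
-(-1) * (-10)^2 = 100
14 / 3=4.67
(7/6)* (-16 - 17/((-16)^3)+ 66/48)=-17.06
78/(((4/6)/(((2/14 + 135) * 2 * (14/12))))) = 36894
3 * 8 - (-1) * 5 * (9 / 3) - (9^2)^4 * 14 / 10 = -301326852 / 5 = -60265370.40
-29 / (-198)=29 / 198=0.15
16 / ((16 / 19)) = 19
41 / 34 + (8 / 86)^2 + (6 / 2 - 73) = -4324267 / 62866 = -68.79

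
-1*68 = -68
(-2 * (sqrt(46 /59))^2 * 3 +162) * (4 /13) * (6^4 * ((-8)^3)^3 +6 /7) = -8420174189682.71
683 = 683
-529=-529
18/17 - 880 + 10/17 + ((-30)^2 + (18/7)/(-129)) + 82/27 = 24.66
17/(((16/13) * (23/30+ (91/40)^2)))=66300/28523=2.32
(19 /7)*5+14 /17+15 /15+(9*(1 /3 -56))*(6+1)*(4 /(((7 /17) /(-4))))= 16218200 /119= 136287.39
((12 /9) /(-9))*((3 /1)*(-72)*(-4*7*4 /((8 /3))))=-1344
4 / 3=1.33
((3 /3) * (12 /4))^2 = 9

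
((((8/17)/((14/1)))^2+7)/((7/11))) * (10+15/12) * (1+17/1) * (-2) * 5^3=-55210258125/99127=-556964.88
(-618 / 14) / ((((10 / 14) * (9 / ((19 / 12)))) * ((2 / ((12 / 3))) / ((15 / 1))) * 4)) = -1957 / 24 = -81.54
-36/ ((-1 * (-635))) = -36/ 635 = -0.06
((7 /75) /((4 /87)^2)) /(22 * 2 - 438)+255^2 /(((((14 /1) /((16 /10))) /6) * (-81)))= -1822226881 /3309600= -550.59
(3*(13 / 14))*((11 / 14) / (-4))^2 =0.11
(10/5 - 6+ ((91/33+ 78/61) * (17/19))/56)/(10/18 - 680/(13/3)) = 328738917/13061605480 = 0.03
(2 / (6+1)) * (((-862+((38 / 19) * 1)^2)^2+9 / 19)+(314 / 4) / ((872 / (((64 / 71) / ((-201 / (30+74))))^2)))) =88714729671672398 / 421782844311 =210332.71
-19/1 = -19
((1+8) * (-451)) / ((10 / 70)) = -28413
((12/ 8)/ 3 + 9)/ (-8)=-1.19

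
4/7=0.57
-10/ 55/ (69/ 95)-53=-40417/ 759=-53.25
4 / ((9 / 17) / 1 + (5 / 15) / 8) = 1632 / 233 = 7.00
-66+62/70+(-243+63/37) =-396803/1295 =-306.41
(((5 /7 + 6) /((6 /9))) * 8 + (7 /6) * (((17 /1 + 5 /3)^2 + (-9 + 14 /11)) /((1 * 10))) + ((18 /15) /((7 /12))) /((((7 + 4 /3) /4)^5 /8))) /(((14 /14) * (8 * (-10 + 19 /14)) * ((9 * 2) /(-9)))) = 49027489548491 /56151562500000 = 0.87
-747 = -747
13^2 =169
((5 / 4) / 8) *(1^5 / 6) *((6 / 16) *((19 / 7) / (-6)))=-95 / 21504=-0.00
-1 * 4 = -4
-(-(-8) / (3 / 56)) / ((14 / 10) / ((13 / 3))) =-4160 / 9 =-462.22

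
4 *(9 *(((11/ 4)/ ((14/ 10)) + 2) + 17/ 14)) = 1305/ 7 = 186.43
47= 47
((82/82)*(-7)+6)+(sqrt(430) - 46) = -47+sqrt(430) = -26.26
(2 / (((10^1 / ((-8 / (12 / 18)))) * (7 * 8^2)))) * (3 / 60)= -3 / 11200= -0.00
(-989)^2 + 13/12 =978122.08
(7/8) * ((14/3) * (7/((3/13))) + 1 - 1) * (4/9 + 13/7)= 92365/324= 285.08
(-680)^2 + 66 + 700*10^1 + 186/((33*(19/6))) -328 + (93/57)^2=469142.44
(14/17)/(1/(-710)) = -9940/17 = -584.71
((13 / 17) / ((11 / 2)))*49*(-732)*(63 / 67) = -58751784 / 12529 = -4689.26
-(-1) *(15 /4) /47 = 15 /188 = 0.08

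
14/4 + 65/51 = 487/102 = 4.77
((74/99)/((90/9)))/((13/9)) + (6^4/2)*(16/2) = 3706597/715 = 5184.05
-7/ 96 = -0.07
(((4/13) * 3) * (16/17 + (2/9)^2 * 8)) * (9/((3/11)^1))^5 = 10668018240/221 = 48271575.75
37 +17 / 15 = 572 / 15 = 38.13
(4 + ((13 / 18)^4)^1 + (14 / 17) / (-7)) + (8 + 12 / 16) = 23029133 / 1784592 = 12.90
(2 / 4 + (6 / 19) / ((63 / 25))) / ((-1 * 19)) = -499 / 15162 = -0.03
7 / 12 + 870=10447 / 12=870.58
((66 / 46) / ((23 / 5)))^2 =27225 / 279841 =0.10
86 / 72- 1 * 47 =-1649 / 36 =-45.81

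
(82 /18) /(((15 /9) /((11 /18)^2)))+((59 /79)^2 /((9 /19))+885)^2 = 148657435753088801 /189297393660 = 785311.58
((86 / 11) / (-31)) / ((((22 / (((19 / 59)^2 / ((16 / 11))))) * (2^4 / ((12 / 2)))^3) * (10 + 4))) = -0.00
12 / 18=2 / 3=0.67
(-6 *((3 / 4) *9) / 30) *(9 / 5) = -243 / 100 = -2.43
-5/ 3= -1.67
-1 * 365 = -365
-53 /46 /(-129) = 53 /5934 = 0.01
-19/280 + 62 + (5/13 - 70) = -7.68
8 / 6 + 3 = 13 / 3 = 4.33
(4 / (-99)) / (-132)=1 / 3267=0.00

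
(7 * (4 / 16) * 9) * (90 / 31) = 2835 / 62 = 45.73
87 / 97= 0.90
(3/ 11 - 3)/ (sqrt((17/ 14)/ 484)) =-60* sqrt(238)/ 17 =-54.45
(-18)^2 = 324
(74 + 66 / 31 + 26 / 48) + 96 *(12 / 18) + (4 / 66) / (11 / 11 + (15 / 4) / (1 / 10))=29549055 / 210056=140.67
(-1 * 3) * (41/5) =-123/5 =-24.60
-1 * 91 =-91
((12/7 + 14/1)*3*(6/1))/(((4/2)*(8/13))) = 6435/28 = 229.82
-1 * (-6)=6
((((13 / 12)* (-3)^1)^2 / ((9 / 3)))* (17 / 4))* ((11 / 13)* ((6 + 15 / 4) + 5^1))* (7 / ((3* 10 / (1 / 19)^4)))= 1004003 / 3002595840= 0.00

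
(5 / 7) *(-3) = -2.14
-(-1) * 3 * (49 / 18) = 8.17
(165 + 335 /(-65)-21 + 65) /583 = 0.35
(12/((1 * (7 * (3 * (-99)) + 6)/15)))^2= 3600/477481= 0.01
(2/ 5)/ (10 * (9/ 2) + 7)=1/ 130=0.01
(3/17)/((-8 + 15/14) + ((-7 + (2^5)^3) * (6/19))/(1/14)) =798/654926581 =0.00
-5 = -5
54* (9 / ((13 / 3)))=1458 / 13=112.15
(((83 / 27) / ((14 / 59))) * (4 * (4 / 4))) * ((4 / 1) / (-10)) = -19588 / 945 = -20.73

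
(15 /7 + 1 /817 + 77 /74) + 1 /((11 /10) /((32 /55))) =190163055 /51207926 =3.71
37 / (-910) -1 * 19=-17327 / 910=-19.04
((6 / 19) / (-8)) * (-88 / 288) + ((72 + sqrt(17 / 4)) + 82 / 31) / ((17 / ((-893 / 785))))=-1880007979 / 377289840 - 893 * sqrt(17) / 26690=-5.12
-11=-11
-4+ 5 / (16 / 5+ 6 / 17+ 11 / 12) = -13136 / 4559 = -2.88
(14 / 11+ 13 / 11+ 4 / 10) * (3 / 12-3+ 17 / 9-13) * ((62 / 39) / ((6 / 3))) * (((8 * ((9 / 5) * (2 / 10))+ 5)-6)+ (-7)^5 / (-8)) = -1021364036783 / 15444000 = -66133.39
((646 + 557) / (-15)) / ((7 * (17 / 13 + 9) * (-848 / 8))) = 5213 / 497140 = 0.01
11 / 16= 0.69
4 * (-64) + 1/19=-4863/19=-255.95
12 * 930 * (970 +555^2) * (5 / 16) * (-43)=-92675325375 / 2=-46337662687.50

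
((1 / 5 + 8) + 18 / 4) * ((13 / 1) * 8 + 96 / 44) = 74168 / 55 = 1348.51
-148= -148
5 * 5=25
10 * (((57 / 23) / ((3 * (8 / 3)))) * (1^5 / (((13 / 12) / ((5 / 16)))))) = 4275 / 4784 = 0.89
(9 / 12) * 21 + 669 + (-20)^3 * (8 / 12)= -55783 / 12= -4648.58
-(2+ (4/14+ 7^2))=-359/7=-51.29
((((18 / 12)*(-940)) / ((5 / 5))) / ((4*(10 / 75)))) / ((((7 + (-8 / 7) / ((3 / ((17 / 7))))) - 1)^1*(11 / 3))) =-4663575 / 32824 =-142.08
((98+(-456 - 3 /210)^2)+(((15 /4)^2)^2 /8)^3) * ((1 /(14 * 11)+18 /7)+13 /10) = 3505787153091757978749 /4051227901952000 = 865364.09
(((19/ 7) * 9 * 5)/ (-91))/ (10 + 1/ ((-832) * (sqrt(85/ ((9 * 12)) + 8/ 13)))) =-17238988800/ 128435505877- 82080 * sqrt(76791)/ 1669661576401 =-0.13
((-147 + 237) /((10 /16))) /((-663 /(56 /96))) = -28 /221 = -0.13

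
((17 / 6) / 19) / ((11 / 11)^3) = 17 / 114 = 0.15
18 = 18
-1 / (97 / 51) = -51 / 97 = -0.53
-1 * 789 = -789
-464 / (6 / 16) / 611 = -3712 / 1833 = -2.03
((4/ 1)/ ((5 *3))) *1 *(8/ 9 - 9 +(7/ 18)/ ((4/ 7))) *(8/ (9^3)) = -428/ 19683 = -0.02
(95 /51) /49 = 95 /2499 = 0.04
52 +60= 112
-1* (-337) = 337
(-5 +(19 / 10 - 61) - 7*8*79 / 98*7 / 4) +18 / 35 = -9981 / 70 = -142.59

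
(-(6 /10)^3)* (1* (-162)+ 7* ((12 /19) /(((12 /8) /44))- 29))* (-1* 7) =-845019 /2375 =-355.80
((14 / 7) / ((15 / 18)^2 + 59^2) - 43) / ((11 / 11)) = -5389591 / 125341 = -43.00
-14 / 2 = -7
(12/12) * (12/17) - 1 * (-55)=947/17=55.71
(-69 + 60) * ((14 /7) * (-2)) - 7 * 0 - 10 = 26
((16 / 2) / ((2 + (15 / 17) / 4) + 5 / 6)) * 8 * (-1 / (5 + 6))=-13056 / 6853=-1.91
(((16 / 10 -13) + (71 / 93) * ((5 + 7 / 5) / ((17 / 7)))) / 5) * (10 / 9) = -148426 / 71145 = -2.09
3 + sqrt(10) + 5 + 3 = sqrt(10) + 11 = 14.16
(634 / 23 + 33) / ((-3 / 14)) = -19502 / 69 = -282.64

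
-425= -425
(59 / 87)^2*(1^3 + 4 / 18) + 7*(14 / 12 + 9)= 9772471 / 136242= 71.73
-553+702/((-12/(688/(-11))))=34165/11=3105.91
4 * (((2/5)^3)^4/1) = 16384/244140625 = 0.00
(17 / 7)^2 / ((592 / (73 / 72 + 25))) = 541297 / 2088576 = 0.26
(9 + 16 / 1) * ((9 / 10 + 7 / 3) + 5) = 1235 / 6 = 205.83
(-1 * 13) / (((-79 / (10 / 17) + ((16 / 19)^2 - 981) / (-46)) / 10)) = 2698475 / 2345376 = 1.15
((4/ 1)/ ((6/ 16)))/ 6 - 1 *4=-20/ 9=-2.22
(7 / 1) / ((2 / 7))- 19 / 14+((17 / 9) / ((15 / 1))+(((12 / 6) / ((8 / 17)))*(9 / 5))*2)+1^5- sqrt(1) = 14579 / 378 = 38.57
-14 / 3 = -4.67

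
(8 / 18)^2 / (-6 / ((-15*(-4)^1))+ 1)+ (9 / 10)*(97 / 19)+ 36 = 40.81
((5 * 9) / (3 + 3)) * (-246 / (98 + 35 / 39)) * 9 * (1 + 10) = -7123545 / 3857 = -1846.91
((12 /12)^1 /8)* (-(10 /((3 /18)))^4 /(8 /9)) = -1822500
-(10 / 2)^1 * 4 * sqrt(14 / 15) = -4 * sqrt(210) / 3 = -19.32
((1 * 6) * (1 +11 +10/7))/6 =94/7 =13.43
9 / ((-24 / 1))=-3 / 8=-0.38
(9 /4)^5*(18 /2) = 531441 /1024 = 518.99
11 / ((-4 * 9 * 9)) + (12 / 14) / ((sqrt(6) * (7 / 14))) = -11 / 324 + 2 * sqrt(6) / 7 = 0.67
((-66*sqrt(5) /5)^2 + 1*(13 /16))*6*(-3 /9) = -69761 /40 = -1744.02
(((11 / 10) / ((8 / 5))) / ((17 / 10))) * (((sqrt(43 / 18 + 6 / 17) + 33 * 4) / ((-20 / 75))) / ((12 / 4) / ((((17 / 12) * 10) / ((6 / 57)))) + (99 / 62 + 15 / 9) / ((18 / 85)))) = -2164795875 / 166892906 - 21866625 * sqrt(28526) / 22697435216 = -13.13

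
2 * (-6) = -12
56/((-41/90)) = -5040/41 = -122.93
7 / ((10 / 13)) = 91 / 10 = 9.10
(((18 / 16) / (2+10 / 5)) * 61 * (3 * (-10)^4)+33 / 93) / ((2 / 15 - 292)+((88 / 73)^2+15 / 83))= -211714538139435 / 119385943942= -1773.36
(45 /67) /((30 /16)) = 24 /67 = 0.36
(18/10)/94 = 9/470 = 0.02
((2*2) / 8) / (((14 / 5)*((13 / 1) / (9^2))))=405 / 364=1.11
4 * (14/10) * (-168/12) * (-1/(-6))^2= -98/45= -2.18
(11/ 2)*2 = 11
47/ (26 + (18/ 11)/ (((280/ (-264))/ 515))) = -329/ 5380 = -0.06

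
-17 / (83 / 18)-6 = -804 / 83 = -9.69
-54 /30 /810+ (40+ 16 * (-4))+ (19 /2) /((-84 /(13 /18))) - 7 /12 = -1864843 /75600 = -24.67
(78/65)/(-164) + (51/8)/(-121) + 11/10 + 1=404817/198440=2.04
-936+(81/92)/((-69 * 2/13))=-3961503/4232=-936.08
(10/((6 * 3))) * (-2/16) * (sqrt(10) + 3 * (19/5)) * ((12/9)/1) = -19/18 - 5 * sqrt(10)/54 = -1.35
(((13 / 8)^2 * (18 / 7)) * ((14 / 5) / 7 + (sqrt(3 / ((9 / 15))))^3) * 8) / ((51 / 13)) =6591 / 1190 + 32955 * sqrt(5) / 476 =160.35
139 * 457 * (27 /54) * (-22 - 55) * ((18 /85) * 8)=-352171512 /85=-4143194.26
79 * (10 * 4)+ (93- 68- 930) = 2255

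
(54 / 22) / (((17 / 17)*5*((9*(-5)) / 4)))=-12 / 275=-0.04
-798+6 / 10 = -797.40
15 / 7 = 2.14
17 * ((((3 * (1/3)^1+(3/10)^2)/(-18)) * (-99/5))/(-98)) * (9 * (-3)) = 550341/98000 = 5.62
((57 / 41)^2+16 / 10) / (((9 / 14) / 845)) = 70253638 / 15129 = 4643.64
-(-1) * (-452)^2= 204304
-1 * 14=-14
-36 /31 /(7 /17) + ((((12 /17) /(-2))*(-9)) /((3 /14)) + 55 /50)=483379 /36890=13.10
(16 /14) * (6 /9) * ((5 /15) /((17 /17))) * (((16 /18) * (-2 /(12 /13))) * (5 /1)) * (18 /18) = -2.45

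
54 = 54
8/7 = 1.14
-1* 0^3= 0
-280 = -280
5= 5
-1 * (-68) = 68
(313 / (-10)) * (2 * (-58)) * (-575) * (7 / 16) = -7306985 / 8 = -913373.12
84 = 84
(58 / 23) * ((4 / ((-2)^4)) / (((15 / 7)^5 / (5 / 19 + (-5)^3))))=-38504837 / 22123125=-1.74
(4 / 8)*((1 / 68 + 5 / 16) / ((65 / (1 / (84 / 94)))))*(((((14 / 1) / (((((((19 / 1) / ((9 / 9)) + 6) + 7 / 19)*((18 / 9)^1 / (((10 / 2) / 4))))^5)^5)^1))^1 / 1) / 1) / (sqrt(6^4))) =23206411687372638138034224498470265686511993408203125 / 343867901465637755655160473861218950715093056420624824935583417361238921808530924353320728395776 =0.00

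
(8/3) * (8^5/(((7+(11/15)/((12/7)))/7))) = 15728640/191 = 82348.90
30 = 30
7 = 7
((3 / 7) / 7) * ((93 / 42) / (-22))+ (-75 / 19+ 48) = 44.05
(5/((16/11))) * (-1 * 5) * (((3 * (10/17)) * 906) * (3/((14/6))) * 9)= -151358625/476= -317980.30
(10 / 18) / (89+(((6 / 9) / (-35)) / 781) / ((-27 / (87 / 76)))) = 15580950 / 2496068219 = 0.01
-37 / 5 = -7.40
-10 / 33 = -0.30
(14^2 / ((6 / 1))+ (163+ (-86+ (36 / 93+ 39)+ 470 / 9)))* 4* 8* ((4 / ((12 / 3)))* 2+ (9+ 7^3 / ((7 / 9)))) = 812240384 / 279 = 2911255.86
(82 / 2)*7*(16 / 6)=2296 / 3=765.33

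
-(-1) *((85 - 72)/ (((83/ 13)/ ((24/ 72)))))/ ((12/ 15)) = 845/ 996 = 0.85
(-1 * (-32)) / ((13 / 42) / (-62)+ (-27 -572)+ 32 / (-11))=-916608 / 17241227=-0.05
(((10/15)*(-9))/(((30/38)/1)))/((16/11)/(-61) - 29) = 1342/5125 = 0.26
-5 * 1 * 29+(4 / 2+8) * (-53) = -675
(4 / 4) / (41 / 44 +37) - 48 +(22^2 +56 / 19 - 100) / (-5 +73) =-22794342 / 539087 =-42.28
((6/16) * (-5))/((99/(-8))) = 5/33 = 0.15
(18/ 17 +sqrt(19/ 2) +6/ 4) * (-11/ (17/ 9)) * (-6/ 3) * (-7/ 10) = -45.99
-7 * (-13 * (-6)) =-546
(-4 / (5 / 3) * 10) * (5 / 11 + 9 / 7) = -3216 / 77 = -41.77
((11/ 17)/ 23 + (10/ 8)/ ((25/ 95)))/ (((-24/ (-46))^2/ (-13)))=-744809/ 3264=-228.19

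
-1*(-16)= 16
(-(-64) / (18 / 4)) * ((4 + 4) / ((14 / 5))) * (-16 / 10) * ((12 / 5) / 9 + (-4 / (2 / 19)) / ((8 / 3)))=859136 / 945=909.14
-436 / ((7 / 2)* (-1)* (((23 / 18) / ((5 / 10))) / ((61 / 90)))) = 26596 / 805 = 33.04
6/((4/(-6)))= -9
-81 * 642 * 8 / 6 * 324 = -22464864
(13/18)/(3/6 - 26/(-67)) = 871/1071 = 0.81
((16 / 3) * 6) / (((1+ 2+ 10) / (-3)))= -96 / 13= -7.38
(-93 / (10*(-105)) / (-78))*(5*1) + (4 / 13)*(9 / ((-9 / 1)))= -1711 / 5460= -0.31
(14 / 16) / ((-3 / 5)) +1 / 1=-11 / 24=-0.46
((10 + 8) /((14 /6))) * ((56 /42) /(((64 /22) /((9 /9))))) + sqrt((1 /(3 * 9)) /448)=sqrt(21) /504 + 99 /28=3.54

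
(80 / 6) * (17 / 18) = 340 / 27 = 12.59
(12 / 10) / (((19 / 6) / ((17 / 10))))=306 / 475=0.64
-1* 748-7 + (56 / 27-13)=-20680 / 27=-765.93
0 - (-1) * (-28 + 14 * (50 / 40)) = -21 / 2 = -10.50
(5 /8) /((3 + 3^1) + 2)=5 /64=0.08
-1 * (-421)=421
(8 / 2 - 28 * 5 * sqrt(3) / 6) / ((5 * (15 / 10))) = -4.86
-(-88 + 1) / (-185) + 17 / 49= -1118 / 9065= -0.12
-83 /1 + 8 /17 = -1403 /17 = -82.53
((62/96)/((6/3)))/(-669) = -31/64224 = -0.00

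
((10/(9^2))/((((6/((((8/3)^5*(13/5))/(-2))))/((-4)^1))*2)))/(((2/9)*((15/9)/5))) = 212992/2187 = 97.39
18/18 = 1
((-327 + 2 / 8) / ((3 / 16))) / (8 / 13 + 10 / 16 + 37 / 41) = -22292192 / 27411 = -813.26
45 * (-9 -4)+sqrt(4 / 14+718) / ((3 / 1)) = -585+2 * sqrt(8799) / 21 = -576.07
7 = 7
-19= -19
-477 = -477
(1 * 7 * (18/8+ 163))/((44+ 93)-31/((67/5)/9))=44287/4448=9.96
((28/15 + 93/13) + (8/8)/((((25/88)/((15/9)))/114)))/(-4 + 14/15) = -132175/598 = -221.03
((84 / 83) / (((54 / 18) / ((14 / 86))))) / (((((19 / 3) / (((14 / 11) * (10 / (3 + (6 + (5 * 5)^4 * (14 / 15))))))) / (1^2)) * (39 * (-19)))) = -82320 / 201520194703399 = -0.00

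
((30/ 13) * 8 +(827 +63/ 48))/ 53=176129/ 11024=15.98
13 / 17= 0.76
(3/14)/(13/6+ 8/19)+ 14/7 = 4301/2065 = 2.08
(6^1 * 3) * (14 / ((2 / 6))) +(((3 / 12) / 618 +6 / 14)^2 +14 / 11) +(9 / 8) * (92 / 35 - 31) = 11948582840143 / 16468562880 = 725.54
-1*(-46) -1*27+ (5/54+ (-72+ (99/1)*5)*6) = 138083/54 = 2557.09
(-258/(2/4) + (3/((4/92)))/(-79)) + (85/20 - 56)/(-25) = -4066947/7900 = -514.80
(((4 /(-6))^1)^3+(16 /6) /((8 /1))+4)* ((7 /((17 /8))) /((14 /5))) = 4.75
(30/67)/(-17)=-0.03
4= 4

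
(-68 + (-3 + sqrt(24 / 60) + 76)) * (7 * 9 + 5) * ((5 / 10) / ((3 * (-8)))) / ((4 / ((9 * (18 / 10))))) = -459 / 16-459 * sqrt(10) / 400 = -32.32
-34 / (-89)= 34 / 89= 0.38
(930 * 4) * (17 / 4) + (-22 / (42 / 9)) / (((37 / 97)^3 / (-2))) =5666003928 / 354571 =15979.89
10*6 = 60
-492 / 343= -1.43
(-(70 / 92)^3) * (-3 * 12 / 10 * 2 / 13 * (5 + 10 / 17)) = 7331625 / 5377814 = 1.36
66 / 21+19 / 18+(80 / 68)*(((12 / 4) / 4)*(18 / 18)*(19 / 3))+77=185897 / 2142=86.79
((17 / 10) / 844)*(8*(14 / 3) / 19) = 238 / 60135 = 0.00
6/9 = 2/3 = 0.67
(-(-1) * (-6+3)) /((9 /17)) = -5.67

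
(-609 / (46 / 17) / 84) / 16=-493 / 2944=-0.17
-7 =-7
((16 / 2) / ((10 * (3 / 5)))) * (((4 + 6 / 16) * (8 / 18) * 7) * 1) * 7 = 3430 / 27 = 127.04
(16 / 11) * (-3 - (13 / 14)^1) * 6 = -240 / 7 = -34.29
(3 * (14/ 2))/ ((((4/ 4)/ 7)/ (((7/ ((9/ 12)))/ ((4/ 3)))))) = 1029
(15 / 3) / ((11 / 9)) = 45 / 11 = 4.09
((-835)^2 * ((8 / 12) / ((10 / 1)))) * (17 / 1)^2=40299605 / 3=13433201.67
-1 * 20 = -20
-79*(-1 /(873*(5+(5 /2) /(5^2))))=790 /44523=0.02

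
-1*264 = -264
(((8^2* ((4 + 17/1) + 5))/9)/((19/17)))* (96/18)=452608/513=882.28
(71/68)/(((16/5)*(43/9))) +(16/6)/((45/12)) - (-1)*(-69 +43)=-53096417/2105280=-25.22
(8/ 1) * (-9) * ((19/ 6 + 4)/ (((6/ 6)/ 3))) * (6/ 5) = -9288/ 5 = -1857.60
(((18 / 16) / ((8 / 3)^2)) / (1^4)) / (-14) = -81 / 7168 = -0.01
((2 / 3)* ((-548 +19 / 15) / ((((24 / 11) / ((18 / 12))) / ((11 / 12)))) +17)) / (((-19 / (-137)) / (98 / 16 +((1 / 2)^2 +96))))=-11760881587 / 72960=-161196.29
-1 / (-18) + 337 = 337.06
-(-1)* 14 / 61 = 14 / 61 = 0.23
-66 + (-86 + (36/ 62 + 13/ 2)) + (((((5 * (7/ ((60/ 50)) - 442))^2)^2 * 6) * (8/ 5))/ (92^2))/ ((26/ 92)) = 181755096157400255/ 2002104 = 90782045366.97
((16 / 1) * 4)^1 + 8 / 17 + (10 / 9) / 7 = 69218 / 1071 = 64.63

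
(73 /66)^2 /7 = 5329 /30492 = 0.17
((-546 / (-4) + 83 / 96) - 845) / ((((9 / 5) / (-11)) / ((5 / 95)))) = 3736315 / 16416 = 227.60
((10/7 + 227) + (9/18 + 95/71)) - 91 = 138431/994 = 139.27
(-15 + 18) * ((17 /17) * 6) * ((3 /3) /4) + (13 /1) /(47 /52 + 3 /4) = 1063 /86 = 12.36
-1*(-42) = 42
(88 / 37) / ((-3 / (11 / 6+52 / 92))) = -14564 / 7659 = -1.90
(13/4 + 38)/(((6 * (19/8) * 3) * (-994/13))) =-715/56658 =-0.01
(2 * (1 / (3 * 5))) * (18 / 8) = 3 / 10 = 0.30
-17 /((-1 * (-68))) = -1 /4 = -0.25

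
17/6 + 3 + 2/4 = 19/3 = 6.33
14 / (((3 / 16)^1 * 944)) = 14 / 177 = 0.08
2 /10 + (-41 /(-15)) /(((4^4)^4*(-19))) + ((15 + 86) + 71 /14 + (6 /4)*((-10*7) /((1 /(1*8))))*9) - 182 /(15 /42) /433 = -27658765922897880431 /3710143074140160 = -7454.91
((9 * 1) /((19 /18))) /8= 81 /76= 1.07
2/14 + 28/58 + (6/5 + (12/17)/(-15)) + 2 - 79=-1297946/17255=-75.22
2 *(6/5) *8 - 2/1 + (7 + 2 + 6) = 161/5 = 32.20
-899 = -899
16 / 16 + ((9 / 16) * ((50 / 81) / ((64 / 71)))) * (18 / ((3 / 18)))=5453 / 128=42.60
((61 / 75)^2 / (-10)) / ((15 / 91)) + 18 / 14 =5223473 / 5906250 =0.88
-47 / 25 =-1.88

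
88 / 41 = 2.15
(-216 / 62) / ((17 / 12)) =-1296 / 527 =-2.46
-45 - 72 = -117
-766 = -766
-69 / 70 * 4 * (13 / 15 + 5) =-4048 / 175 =-23.13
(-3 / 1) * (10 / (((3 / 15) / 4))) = -600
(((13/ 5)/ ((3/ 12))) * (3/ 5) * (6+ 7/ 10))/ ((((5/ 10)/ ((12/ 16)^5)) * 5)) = 634959/ 160000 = 3.97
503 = 503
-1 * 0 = 0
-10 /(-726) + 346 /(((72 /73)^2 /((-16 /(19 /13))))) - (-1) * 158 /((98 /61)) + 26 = -68789080505 /18249462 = -3769.38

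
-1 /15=-0.07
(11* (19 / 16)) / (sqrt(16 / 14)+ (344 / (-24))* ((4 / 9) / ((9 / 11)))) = -168155757 / 98341024 - 12341241* sqrt(14) / 196682048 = -1.94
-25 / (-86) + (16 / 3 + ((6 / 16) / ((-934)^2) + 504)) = 458799936179 / 900271392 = 509.62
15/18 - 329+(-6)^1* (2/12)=-1975/6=-329.17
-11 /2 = -5.50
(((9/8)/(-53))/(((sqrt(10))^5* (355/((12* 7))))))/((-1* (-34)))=-189* sqrt(10)/1279420000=-0.00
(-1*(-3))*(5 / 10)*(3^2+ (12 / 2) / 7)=207 / 14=14.79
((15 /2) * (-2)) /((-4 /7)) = 105 /4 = 26.25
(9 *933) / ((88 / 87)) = 730539 / 88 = 8301.58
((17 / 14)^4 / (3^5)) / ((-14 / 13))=-1085773 / 130691232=-0.01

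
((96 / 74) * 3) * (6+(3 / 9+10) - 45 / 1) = -4128 / 37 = -111.57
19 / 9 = 2.11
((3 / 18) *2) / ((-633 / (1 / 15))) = -0.00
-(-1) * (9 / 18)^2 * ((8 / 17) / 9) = 0.01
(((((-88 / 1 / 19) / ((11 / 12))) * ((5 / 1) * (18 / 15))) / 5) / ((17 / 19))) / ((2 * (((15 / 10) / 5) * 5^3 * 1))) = -192 / 2125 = -0.09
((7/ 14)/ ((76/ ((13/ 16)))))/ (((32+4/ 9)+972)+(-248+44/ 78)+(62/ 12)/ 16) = 1521/ 215494124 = 0.00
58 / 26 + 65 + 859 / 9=162.68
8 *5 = 40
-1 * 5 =-5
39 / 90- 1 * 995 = -29837 / 30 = -994.57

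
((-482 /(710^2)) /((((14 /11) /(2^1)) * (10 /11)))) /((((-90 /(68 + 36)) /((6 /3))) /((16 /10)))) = 6065488 /992446875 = 0.01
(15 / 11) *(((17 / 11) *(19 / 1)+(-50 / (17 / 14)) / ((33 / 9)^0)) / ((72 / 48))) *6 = -132540 / 2057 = -64.43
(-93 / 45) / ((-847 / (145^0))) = 31 / 12705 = 0.00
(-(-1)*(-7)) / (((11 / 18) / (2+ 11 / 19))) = -6174 / 209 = -29.54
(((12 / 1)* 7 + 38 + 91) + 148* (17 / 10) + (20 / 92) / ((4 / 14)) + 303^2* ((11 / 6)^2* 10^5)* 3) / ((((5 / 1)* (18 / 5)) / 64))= 340672597712528 / 1035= 329152268321.28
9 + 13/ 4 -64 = -207/ 4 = -51.75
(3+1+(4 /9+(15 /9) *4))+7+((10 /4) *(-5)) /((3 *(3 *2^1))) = 209 /12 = 17.42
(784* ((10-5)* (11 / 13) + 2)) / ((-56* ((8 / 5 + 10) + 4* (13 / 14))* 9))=-2205 / 3484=-0.63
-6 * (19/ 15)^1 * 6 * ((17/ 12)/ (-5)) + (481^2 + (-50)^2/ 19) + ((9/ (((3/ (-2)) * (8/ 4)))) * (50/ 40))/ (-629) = 276672228917/ 1195100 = 231505.50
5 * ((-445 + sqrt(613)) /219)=-2225 /219 + 5 * sqrt(613) /219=-9.59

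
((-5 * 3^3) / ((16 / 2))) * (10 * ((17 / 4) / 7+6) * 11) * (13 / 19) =-17857125 / 2128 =-8391.51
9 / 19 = 0.47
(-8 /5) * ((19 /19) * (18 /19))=-1.52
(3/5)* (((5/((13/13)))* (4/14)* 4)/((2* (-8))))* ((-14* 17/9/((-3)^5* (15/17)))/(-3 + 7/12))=1156/105705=0.01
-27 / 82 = -0.33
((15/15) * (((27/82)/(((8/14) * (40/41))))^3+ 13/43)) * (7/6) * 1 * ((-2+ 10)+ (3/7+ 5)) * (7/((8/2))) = 235658938543/16908288000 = 13.94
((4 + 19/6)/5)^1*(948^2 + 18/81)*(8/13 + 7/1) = 1912891937/195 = 9809702.24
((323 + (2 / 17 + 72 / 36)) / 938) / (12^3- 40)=5527 / 26916848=0.00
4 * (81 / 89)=324 / 89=3.64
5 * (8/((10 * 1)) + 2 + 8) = 54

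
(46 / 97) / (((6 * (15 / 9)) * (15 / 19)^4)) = 2997383 / 24553125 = 0.12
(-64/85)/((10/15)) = -96/85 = -1.13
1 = 1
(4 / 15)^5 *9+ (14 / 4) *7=4136423 / 168750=24.51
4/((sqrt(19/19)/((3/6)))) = 2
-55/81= -0.68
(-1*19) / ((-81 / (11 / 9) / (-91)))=-19019 / 729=-26.09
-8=-8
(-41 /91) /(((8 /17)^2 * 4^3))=-11849 /372736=-0.03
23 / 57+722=41177 / 57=722.40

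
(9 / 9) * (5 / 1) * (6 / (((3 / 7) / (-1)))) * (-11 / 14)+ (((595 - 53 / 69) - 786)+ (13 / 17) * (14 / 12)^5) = -410806675 / 3040416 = -135.12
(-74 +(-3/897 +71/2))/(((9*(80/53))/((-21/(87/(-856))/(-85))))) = 12186979/1768884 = 6.89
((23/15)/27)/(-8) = -23/3240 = -0.01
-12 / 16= -3 / 4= -0.75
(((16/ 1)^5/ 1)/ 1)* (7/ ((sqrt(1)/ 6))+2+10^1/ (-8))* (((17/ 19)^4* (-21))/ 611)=-4138065985536/ 4190849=-987405.17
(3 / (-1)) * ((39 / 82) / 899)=-117 / 73718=-0.00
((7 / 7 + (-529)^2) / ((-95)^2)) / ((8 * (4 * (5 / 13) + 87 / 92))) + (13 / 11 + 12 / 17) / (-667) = 5208744630216 / 3344392977475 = 1.56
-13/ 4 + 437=1735/ 4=433.75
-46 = -46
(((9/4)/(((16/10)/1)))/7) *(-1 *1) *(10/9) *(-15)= 375/112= 3.35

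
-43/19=-2.26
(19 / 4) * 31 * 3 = 1767 / 4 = 441.75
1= 1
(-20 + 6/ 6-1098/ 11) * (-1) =1307/ 11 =118.82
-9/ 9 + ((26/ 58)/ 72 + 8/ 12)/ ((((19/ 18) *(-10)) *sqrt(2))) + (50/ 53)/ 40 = -207/ 212 - 281 *sqrt(2)/ 8816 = -1.02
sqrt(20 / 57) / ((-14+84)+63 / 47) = 94 *sqrt(285) / 191121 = 0.01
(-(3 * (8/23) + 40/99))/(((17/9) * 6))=-1648/12903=-0.13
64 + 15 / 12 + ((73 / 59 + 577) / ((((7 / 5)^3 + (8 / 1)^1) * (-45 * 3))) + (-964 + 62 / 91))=-898.47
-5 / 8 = -0.62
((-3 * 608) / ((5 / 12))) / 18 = -1216 / 5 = -243.20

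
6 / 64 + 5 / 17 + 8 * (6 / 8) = 3475 / 544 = 6.39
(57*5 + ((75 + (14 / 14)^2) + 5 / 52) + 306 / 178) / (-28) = -1679109 / 129584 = -12.96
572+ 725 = 1297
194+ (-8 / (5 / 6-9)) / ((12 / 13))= 9558 / 49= 195.06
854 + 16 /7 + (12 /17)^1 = 856.99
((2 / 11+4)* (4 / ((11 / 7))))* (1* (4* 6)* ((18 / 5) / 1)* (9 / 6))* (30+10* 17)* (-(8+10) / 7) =-85847040 / 121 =-709479.67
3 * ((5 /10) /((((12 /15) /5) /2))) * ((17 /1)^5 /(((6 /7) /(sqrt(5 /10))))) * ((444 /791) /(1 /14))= 27580722225 * sqrt(2) /226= 172588634.65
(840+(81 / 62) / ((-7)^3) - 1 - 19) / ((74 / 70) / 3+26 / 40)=523141170 / 639499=818.05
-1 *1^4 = -1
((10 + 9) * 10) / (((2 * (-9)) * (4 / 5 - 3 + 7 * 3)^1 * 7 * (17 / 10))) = -2375 / 50337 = -0.05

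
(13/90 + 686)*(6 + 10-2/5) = 802789/75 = 10703.85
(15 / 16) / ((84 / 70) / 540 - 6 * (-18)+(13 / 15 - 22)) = 3375 / 312728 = 0.01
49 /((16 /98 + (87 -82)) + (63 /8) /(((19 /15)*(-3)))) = 364952 /23021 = 15.85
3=3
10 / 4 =5 / 2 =2.50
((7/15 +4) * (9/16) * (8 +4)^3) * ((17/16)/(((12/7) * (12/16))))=71757/20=3587.85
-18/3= -6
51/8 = 6.38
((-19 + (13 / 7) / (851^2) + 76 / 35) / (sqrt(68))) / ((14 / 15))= -45702249 * sqrt(17) / 86179919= -2.19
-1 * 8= -8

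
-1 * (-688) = 688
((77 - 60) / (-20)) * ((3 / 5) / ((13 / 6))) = -153 / 650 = -0.24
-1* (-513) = 513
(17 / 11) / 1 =17 / 11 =1.55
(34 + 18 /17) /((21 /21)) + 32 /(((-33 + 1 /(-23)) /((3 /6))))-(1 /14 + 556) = -11791043 /22610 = -521.50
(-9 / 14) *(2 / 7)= -9 / 49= -0.18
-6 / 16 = -3 / 8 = -0.38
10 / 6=5 / 3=1.67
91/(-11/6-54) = -546/335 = -1.63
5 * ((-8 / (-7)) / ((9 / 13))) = 8.25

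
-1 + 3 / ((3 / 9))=8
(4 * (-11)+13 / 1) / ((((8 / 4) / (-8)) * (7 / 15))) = 1860 / 7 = 265.71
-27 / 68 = -0.40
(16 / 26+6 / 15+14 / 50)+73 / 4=25409 / 1300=19.55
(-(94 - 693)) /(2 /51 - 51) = -30549 /2599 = -11.75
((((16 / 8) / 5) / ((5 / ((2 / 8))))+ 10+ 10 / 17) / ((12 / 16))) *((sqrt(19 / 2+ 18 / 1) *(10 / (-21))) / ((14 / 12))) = -36068 *sqrt(110) / 12495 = -30.27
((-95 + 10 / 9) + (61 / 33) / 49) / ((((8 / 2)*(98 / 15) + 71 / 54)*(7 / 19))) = -259505040 / 27961703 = -9.28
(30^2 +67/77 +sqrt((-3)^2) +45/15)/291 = 69829/22407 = 3.12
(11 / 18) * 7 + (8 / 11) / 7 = 4.38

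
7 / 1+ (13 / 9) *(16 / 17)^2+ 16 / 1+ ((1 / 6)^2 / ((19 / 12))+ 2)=1299574 / 49419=26.30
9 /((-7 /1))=-9 /7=-1.29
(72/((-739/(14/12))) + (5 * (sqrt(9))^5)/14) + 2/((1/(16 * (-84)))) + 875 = -17860589/10346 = -1726.33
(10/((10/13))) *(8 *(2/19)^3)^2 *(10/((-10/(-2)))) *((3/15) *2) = 0.00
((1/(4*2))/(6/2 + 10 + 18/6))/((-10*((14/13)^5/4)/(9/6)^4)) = -30074733/2753658880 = -0.01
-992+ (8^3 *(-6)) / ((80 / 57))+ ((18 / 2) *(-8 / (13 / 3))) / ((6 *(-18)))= -206742 / 65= -3180.65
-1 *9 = -9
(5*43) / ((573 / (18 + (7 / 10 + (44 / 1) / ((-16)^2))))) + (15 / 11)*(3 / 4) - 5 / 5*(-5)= 13.10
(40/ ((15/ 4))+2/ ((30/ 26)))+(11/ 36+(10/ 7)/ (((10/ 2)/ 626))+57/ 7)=35947/ 180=199.71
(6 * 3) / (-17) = -18 / 17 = -1.06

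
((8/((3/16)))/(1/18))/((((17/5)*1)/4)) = 15360/17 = 903.53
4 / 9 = 0.44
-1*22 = -22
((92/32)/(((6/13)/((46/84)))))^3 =325234848133/8193540096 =39.69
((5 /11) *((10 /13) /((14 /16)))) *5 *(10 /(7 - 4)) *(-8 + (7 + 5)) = 80000 /3003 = 26.64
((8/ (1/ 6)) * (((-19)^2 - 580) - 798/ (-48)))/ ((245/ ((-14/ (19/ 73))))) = 1418244/ 665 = 2132.70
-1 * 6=-6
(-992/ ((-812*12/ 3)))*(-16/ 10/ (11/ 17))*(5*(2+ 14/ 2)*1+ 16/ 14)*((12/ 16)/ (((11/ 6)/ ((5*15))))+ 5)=-213797576/ 171941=-1243.44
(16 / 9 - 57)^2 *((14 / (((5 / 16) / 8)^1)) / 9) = 442640128 / 3645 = 121437.62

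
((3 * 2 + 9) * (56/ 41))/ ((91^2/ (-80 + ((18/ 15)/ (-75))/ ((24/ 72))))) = -240144/ 1212575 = -0.20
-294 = -294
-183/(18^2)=-61/108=-0.56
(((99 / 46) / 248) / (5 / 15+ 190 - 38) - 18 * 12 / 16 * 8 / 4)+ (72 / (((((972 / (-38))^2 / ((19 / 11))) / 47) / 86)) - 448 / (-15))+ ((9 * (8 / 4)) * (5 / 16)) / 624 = 150882444828067009 / 195655373147520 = 771.16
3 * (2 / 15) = 2 / 5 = 0.40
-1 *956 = -956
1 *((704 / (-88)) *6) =-48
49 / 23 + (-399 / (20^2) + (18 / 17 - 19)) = -2628809 / 156400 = -16.81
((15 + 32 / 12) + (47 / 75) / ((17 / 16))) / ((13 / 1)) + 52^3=776866959 / 5525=140609.40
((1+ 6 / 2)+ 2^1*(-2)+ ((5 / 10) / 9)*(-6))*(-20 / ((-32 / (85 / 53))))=-425 / 1272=-0.33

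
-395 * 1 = -395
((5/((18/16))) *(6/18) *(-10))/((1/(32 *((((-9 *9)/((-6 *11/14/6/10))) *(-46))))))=247296000/11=22481454.55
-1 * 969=-969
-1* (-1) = 1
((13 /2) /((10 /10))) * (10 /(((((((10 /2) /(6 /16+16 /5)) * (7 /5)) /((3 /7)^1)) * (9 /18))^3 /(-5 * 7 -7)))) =-3079189971 /13445600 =-229.01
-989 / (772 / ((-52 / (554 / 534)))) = 3432819 / 53461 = 64.21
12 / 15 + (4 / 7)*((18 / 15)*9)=244 / 35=6.97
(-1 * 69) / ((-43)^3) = 69 / 79507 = 0.00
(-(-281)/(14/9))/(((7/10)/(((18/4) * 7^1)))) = 113805/14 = 8128.93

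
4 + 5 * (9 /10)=17 /2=8.50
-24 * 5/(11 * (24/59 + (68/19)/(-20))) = -672600/14047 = -47.88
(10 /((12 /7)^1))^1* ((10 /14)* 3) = 25 /2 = 12.50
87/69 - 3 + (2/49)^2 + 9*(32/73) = 8900020/4031279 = 2.21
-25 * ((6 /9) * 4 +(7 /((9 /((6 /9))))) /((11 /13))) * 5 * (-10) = 1217500 /297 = 4099.33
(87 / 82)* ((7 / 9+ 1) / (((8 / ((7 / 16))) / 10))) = 1015 / 984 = 1.03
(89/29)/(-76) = -89/2204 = -0.04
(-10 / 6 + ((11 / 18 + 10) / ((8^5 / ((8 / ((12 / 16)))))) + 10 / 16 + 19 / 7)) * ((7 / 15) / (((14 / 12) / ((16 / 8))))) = 648761 / 483840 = 1.34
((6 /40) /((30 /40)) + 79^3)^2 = 6077191318416 /25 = 243087652736.64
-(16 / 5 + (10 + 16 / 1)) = -146 / 5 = -29.20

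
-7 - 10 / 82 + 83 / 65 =-15577 / 2665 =-5.85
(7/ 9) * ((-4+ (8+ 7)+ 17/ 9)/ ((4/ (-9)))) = -203/ 9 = -22.56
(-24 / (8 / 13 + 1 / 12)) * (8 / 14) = -14976 / 763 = -19.63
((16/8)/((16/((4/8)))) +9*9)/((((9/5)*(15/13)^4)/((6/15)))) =37043617/3645000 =10.16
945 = 945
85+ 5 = 90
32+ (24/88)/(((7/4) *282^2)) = 16328929/510279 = 32.00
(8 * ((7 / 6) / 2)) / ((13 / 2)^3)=112 / 6591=0.02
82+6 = 88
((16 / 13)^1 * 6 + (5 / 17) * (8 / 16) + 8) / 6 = 6865 / 2652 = 2.59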